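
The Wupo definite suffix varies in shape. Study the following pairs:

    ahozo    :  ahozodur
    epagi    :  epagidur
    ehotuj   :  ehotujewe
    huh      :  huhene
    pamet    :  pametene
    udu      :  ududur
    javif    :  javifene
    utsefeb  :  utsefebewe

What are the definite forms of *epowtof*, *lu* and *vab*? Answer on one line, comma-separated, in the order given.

The suffix is conditioned by the final sound: -ene when the stem ends in a voiceless consonant (*huh*, *pamet*, *javif*); -ewe when the stem ends in a voiced consonant (*ehotuj*, *utsefeb*); -dur when the stem ends in a vowel (*ahozo*, *epagi*, *udu*).
*epowtof*: final sound = /f/, a voiceless consonant → -ene → *epowtofene*.
Since the final sound of *lu* is /u/ (a vowel), it takes -dur, giving *ludur*.
*vab*: final sound = /b/, a voiced consonant → -ewe → *vabewe*.

epowtofene, ludur, vabewe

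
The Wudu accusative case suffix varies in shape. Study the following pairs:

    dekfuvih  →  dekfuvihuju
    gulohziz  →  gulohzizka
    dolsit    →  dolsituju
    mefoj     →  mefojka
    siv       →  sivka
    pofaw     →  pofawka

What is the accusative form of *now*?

The suffix is conditioned by the final consonant: -uju when the stem ends in a voiceless consonant (*dekfuvih*, *dolsit*); -ka when the stem ends in a voiced consonant (*gulohziz*, *mefoj*, *siv*, *pofaw*).
The final consonant of *now* is /w/, which is voiced, so the suffix is -ka, giving *nowka*.

nowka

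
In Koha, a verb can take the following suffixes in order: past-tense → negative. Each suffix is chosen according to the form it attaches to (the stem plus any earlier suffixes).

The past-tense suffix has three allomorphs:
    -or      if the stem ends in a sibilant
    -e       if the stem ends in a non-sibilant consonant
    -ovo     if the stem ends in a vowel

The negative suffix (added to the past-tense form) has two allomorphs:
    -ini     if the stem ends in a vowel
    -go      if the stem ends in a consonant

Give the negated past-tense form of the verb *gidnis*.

gidnisorgo

The final sound of *gidnis* is /s/, which is a sibilant, so the past-tense suffix is -or, giving *gidnisor*.
The past-tense form *gidnisor*: final sound = /r/, a consonant → -go → *gidnisorgo*.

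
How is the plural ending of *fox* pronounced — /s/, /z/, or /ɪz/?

/ɪz/

The stem *fox* ends in a sibilant (/s, z, ʃ, ʒ, tʃ, dʒ/).
The plural suffix surfaces as /ɪz/ after sibilants, /s/ after other voiceless consonants, and /z/ after other voiced sounds.
So the plural -s on *fox* is pronounced /ɪz/.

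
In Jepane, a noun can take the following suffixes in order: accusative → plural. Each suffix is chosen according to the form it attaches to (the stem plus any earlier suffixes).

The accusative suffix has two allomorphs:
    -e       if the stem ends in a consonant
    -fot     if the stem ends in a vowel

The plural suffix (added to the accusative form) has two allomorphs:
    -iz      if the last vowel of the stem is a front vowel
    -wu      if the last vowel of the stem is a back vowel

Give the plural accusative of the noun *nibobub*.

*nibobub*: final sound = /b/, a consonant → -e → *nibobube*.
Since the last vowel of the accusative form *nibobube* is /e/ (a front vowel), it takes -iz, giving *nibobubeiz*.

nibobubeiz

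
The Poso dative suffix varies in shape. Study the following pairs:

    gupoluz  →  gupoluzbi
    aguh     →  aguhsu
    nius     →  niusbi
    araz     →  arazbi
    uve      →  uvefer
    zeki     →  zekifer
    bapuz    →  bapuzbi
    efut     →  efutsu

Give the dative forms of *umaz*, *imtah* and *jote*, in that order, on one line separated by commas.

umazbi, imtahsu, jotefer

The alternation tracks the final sound of the stem — -bi when the stem ends in a sibilant (*gupoluz*, *nius*, *araz*, *bapuz*); -su when the stem ends in a non-sibilant consonant (*aguh*, *efut*); -fer when the stem ends in a vowel (*uve*, *zeki*).
*umaz*: final sound = /z/, a sibilant → -bi → *umazbi*.
*imtah* — final sound /h/ (a non-sibilant consonant) → -su → *imtahsu*.
*jote*: final sound = /e/, a vowel → -fer → *jotefer*.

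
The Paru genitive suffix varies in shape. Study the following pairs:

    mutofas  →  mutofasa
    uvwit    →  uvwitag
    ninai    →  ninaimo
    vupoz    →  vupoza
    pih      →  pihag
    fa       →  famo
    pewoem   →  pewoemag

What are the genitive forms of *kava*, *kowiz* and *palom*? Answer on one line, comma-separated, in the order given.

kavamo, kowiza, palomag

The pattern is sibilance of the final sound: -a when the stem ends in a sibilant (*mutofas*, *vupoz*); -ag when the stem ends in a non-sibilant consonant (*uvwit*, *pih*, *pewoem*); -mo when the stem ends in a vowel (*ninai*, *fa*).
The final sound of *kava* is /a/, which is a vowel, so the suffix is -mo, giving *kavamo*.
*kowiz* — final sound /z/ (a sibilant) → -a → *kowiza*.
Since the final sound of *palom* is /m/ (a non-sibilant consonant), it takes -ag, giving *palomag*.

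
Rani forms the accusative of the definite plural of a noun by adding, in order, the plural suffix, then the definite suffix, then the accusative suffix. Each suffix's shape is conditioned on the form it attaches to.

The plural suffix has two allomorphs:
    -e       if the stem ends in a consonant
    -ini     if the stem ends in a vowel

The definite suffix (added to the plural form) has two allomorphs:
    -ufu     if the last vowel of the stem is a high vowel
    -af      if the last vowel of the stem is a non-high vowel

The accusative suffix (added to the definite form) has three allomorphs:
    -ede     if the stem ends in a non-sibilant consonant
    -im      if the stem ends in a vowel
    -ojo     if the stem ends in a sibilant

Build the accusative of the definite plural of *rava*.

*rava* — final sound /a/ (a vowel) → -ini → *ravaini*.
Since the last vowel of the plural form *ravaini* is /i/ (a high vowel), it takes -ufu, giving *ravainiufu*.
The definite form *ravainiufu*: final sound = /u/, a vowel → -im → *ravainiufuim*.

ravainiufuim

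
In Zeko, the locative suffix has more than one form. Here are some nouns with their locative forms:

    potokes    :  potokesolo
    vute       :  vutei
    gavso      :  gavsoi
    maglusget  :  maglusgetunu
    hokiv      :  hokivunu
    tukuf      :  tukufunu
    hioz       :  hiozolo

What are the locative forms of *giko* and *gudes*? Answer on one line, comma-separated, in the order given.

The suffix is conditioned by the final sound: -olo when the stem ends in a sibilant (*potokes*, *hioz*); -unu when the stem ends in a non-sibilant consonant (*maglusget*, *hokiv*, *tukuf*); -i when the stem ends in a vowel (*vute*, *gavso*).
Since the final sound of *giko* is /o/ (a vowel), it takes -i, giving *gikoi*.
Since the final sound of *gudes* is /s/ (a sibilant), it takes -olo, giving *gudesolo*.

gikoi, gudesolo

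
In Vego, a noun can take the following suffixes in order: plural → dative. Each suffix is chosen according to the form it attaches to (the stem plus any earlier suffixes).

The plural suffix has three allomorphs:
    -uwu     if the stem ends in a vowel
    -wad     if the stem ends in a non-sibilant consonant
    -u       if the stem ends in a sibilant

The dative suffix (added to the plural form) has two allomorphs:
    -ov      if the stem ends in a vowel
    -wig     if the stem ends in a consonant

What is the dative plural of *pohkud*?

pohkudwadwig

*pohkud*: final sound = /d/, a non-sibilant consonant → -wad → *pohkudwad*.
The final sound of the plural form *pohkudwad* is /d/, which is a consonant, so the dative suffix is -wig, giving *pohkudwadwig*.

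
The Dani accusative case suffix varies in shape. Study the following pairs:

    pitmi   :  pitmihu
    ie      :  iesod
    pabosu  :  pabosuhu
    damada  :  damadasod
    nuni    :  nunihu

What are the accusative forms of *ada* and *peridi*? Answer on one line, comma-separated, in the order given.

adasod, peridihu

Looking at the last vowel of each stem: -hu when the last vowel of the stem is a high vowel (*pitmi*, *pabosu*, *nuni*); -sod when the last vowel of the stem is a non-high vowel (*ie*, *damada*).
The last vowel of *ada* is /a/, which is a non-high vowel, so the suffix is -sod, giving *adasod*.
*peridi* — last vowel /i/ (a high vowel) → -hu → *peridihu*.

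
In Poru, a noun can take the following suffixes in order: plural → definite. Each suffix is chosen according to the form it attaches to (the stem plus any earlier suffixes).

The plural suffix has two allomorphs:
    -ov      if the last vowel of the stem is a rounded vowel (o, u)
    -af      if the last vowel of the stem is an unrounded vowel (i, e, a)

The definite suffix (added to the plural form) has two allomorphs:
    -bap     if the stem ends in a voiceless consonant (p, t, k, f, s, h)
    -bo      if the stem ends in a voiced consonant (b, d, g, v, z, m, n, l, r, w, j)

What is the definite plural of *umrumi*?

The last vowel of *umrumi* is /i/, which is an unrounded vowel, so the plural suffix is -af, giving *umrumiaf*.
The final consonant of the plural form *umrumiaf* is /f/, which is voiceless, so the definite suffix is -bap, giving *umrumiafbap*.

umrumiafbap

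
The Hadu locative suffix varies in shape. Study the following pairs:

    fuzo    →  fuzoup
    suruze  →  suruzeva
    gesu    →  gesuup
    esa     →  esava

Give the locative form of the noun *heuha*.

heuhava

The suffix is conditioned by the last vowel: -up when the last vowel of the stem is a rounded vowel (*fuzo*, *gesu*); -va when the last vowel of the stem is an unrounded vowel (*suruze*, *esa*).
Since the last vowel of *heuha* is /a/ (an unrounded vowel), it takes -va, giving *heuhava*.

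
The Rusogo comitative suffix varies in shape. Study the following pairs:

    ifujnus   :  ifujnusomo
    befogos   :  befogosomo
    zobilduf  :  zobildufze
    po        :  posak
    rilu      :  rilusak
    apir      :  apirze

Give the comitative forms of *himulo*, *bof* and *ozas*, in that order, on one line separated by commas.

himulosak, bofze, ozasomo

The suffix is conditioned by the final sound: -omo when the stem ends in a sibilant (*ifujnus*, *befogos*); -ze when the stem ends in a non-sibilant consonant (*zobilduf*, *apir*); -sak when the stem ends in a vowel (*po*, *rilu*).
The final sound of *himulo* is /o/, which is a vowel, so the suffix is -sak, giving *himulosak*.
Since the final sound of *bof* is /f/ (a non-sibilant consonant), it takes -ze, giving *bofze*.
Since the final sound of *ozas* is /s/ (a sibilant), it takes -omo, giving *ozasomo*.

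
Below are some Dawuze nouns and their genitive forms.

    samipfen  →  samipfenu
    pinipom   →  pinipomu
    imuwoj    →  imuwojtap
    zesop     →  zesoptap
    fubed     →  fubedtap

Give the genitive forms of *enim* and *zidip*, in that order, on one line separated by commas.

The pattern is nasality of the final consonant: -u when the stem ends in a nasal (*samipfen*, *pinipom*); -tap when the stem ends in a non-nasal consonant (*imuwoj*, *zesop*, *fubed*).
*enim* — final consonant /m/ (a nasal) → -u → *enimu*.
The final consonant of *zidip* is /p/, which is non-nasal, so the suffix is -tap, giving *zidiptap*.

enimu, zidiptap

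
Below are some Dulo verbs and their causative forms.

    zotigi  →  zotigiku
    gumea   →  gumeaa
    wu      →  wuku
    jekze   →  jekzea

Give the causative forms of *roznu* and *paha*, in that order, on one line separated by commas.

The alternation tracks the last vowel of the stem — -ku when the last vowel of the stem is a high vowel (*zotigi*, *wu*); -a when the last vowel of the stem is a non-high vowel (*gumea*, *jekze*).
*roznu* — last vowel /u/ (a high vowel) → -ku → *roznuku*.
Since the last vowel of *paha* is /a/ (a non-high vowel), it takes -a, giving *pahaa*.

roznuku, pahaa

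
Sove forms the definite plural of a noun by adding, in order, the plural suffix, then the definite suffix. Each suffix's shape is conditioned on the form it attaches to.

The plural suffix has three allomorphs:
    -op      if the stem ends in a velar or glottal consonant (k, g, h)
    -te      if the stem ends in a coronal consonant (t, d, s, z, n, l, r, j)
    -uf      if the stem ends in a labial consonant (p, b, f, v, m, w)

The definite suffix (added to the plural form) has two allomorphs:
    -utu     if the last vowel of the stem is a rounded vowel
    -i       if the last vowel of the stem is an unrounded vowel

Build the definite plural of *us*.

ustei

*us*: final consonant = /s/, coronal → -te → *uste*.
The plural form *uste* — last vowel /e/ (an unrounded vowel) → -i → *ustei*.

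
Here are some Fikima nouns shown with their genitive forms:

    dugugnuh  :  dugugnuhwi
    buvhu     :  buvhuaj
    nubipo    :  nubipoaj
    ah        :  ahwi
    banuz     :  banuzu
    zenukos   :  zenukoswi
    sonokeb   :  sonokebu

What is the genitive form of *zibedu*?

zibeduaj

The suffix is conditioned by the final sound: -wi when the stem ends in a voiceless consonant (*dugugnuh*, *ah*, *zenukos*); -u when the stem ends in a voiced consonant (*banuz*, *sonokeb*); -aj when the stem ends in a vowel (*buvhu*, *nubipo*).
*zibedu*: final sound = /u/, a vowel → -aj → *zibeduaj*.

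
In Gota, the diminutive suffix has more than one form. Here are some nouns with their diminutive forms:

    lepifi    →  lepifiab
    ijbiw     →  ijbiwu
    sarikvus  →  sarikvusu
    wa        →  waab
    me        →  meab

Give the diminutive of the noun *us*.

The alternation tracks the final sound of the stem — -u when the stem ends in a consonant (*ijbiw*, *sarikvus*); -ab when the stem ends in a vowel (*lepifi*, *wa*, *me*).
The final sound of *us* is /s/, which is a consonant, so the suffix is -u, giving *usu*.

usu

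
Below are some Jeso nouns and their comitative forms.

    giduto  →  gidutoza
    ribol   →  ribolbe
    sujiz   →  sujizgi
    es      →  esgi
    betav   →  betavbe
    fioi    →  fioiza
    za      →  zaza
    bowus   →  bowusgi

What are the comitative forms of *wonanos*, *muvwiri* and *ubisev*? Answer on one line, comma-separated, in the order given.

wonanosgi, muvwiriza, ubisevbe

The alternation tracks the final sound of the stem — -gi when the stem ends in a sibilant (*sujiz*, *es*, *bowus*); -be when the stem ends in a non-sibilant consonant (*ribol*, *betav*); -za when the stem ends in a vowel (*giduto*, *fioi*, *za*).
*wonanos*: final sound = /s/, a sibilant → -gi → *wonanosgi*.
*muvwiri*: final sound = /i/, a vowel → -za → *muvwiriza*.
Since the final sound of *ubisev* is /v/ (a non-sibilant consonant), it takes -be, giving *ubisevbe*.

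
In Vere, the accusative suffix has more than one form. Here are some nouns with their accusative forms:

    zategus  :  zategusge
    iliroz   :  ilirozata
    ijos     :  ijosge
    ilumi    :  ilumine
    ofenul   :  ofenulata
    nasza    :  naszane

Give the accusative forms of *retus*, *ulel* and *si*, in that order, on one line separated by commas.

retusge, ulelata, sine

Looking at the final sound of each stem: -ge when the stem ends in a voiceless consonant (*zategus*, *ijos*); -ata when the stem ends in a voiced consonant (*iliroz*, *ofenul*); -ne when the stem ends in a vowel (*ilumi*, *nasza*).
*retus* — final sound /s/ (a voiceless consonant) → -ge → *retusge*.
Since the final sound of *ulel* is /l/ (a voiced consonant), it takes -ata, giving *ulelata*.
Since the final sound of *si* is /i/ (a vowel), it takes -ne, giving *sine*.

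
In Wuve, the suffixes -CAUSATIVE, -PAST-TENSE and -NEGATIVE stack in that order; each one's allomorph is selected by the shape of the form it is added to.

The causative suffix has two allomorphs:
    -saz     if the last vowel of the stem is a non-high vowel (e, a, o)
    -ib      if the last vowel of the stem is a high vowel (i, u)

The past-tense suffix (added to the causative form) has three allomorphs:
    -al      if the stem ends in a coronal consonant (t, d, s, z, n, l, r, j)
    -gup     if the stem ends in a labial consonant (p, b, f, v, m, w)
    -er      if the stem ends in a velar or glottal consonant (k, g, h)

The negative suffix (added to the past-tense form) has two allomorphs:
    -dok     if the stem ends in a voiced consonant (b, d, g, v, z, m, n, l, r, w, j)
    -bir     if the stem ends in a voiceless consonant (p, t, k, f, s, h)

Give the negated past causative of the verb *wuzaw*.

wuzawsazaldok

Since the last vowel of *wuzaw* is /a/ (a non-high vowel), it takes -saz, giving *wuzawsaz*.
The causative form *wuzawsaz*: final consonant = /z/, coronal → -al → *wuzawsazal*.
Since the final consonant of the past-tense form *wuzawsazal* is /l/ (voiced), it takes -dok, giving *wuzawsazaldok*.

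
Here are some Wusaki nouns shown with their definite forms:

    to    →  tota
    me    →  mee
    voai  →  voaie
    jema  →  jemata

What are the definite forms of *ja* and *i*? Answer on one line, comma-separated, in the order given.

jata, ie

The alternation tracks the last vowel of the stem — -e when the last vowel of the stem is a front vowel (*me*, *voai*); -ta when the last vowel of the stem is a back vowel (*to*, *jema*).
*ja*: last vowel = /a/, a back vowel → -ta → *jata*.
*i*: last vowel = /i/, a front vowel → -e → *ie*.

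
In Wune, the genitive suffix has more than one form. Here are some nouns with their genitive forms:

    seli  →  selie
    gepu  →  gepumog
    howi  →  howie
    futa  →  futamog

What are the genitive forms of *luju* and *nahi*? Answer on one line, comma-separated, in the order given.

lujumog, nahie

The suffix is conditioned by the last vowel: -e when the last vowel of the stem is a front vowel (*seli*, *howi*); -mog when the last vowel of the stem is a back vowel (*gepu*, *futa*).
*luju* — last vowel /u/ (a back vowel) → -mog → *lujumog*.
Since the last vowel of *nahi* is /i/ (a front vowel), it takes -e, giving *nahie*.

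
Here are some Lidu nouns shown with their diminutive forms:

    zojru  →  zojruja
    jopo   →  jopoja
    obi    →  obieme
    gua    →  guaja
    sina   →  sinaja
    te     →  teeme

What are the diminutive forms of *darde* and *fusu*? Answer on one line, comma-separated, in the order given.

dardeeme, fusuja

Looking at the last vowel of each stem: -eme when the last vowel of the stem is a front vowel (*obi*, *te*); -ja when the last vowel of the stem is a back vowel (*zojru*, *jopo*, *gua*, *sina*).
The last vowel of *darde* is /e/, which is a front vowel, so the suffix is -eme, giving *dardeeme*.
*fusu* — last vowel /u/ (a back vowel) → -ja → *fusuja*.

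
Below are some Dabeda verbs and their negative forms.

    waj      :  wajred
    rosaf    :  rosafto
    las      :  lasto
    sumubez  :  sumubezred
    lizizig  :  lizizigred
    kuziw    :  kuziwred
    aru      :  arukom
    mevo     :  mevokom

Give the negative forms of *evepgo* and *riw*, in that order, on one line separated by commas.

evepgokom, riwred

Looking at the final sound of each stem: -to when the stem ends in a voiceless consonant (*rosaf*, *las*); -red when the stem ends in a voiced consonant (*waj*, *sumubez*, *lizizig*, *kuziw*); -kom when the stem ends in a vowel (*aru*, *mevo*).
Since the final sound of *evepgo* is /o/ (a vowel), it takes -kom, giving *evepgokom*.
Since the final sound of *riw* is /w/ (a voiced consonant), it takes -red, giving *riwred*.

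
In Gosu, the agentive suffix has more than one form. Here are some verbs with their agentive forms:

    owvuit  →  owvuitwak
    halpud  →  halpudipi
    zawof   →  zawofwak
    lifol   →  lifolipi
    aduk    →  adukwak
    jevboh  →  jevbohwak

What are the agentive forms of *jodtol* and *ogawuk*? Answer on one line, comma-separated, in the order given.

jodtolipi, ogawukwak

The suffix is conditioned by the final consonant: -wak when the stem ends in a voiceless consonant (*owvuit*, *zawof*, *aduk*, *jevboh*); -ipi when the stem ends in a voiced consonant (*halpud*, *lifol*).
Since the final consonant of *jodtol* is /l/ (voiced), it takes -ipi, giving *jodtolipi*.
*ogawuk* — final consonant /k/ (voiceless) → -wak → *ogawukwak*.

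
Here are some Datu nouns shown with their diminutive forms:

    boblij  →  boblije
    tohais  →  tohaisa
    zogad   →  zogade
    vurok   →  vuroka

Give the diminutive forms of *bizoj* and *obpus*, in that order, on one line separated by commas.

bizoje, obpusa

The alternation tracks the final consonant of the stem — -a when the stem ends in a voiceless consonant (*tohais*, *vurok*); -e when the stem ends in a voiced consonant (*boblij*, *zogad*).
Since the final consonant of *bizoj* is /j/ (voiced), it takes -e, giving *bizoje*.
The final consonant of *obpus* is /s/, which is voiceless, so the suffix is -a, giving *obpusa*.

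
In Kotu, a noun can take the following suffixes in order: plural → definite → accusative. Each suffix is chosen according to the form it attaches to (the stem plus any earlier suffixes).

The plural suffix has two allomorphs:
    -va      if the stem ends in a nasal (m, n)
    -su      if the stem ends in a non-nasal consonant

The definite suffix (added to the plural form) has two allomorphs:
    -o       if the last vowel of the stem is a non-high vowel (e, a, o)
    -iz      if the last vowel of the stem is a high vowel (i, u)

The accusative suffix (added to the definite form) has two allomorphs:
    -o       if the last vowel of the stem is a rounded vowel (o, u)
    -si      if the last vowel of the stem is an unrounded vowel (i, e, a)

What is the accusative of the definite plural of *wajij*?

wajijsuizsi

Since the final consonant of *wajij* is /j/ (non-nasal), it takes -su, giving *wajijsu*.
The last vowel of the plural form *wajijsu* is /u/, which is a high vowel, so the definite suffix is -iz, giving *wajijsuiz*.
The definite form *wajijsuiz* — last vowel /i/ (an unrounded vowel) → -si → *wajijsuizsi*.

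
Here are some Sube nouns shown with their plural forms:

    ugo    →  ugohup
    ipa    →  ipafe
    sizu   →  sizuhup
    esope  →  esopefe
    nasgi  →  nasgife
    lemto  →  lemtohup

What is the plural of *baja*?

bajafe

Looking at the last vowel of each stem: -hup when the last vowel of the stem is a rounded vowel (*ugo*, *sizu*, *lemto*); -fe when the last vowel of the stem is an unrounded vowel (*ipa*, *esope*, *nasgi*).
The last vowel of *baja* is /a/, which is an unrounded vowel, so the suffix is -fe, giving *bajafe*.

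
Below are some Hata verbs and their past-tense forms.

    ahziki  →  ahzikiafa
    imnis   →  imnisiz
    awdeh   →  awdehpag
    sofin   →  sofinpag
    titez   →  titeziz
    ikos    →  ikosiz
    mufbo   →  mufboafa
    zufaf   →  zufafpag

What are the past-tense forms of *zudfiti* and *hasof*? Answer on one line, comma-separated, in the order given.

The suffix is conditioned by the final sound: -iz when the stem ends in a sibilant (*imnis*, *titez*, *ikos*); -pag when the stem ends in a non-sibilant consonant (*awdeh*, *sofin*, *zufaf*); -afa when the stem ends in a vowel (*ahziki*, *mufbo*).
*zudfiti*: final sound = /i/, a vowel → -afa → *zudfitiafa*.
Since the final sound of *hasof* is /f/ (a non-sibilant consonant), it takes -pag, giving *hasofpag*.

zudfitiafa, hasofpag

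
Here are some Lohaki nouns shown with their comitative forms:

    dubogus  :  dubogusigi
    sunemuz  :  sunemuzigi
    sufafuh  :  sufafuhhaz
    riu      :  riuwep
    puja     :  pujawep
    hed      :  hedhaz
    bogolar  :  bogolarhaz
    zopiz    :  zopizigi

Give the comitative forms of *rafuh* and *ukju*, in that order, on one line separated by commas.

The suffix is conditioned by the final sound: -igi when the stem ends in a sibilant (*dubogus*, *sunemuz*, *zopiz*); -haz when the stem ends in a non-sibilant consonant (*sufafuh*, *hed*, *bogolar*); -wep when the stem ends in a vowel (*riu*, *puja*).
*rafuh*: final sound = /h/, a non-sibilant consonant → -haz → *rafuhhaz*.
The final sound of *ukju* is /u/, which is a vowel, so the suffix is -wep, giving *ukjuwep*.

rafuhhaz, ukjuwep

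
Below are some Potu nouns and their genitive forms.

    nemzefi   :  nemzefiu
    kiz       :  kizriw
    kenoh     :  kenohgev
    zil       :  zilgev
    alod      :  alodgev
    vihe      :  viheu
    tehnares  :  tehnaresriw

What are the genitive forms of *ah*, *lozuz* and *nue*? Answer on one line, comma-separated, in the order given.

ahgev, lozuzriw, nueu

The pattern is sibilance of the final sound: -riw when the stem ends in a sibilant (*kiz*, *tehnares*); -gev when the stem ends in a non-sibilant consonant (*kenoh*, *zil*, *alod*); -u when the stem ends in a vowel (*nemzefi*, *vihe*).
The final sound of *ah* is /h/, which is a non-sibilant consonant, so the suffix is -gev, giving *ahgev*.
Since the final sound of *lozuz* is /z/ (a sibilant), it takes -riw, giving *lozuzriw*.
*nue* — final sound /e/ (a vowel) → -u → *nueu*.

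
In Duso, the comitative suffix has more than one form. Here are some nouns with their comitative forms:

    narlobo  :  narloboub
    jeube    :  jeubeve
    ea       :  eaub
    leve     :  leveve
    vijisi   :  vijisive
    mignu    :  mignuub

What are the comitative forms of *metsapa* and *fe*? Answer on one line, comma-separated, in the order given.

metsapaub, feve

The alternation tracks the last vowel of the stem — -ve when the last vowel of the stem is a front vowel (*jeube*, *leve*, *vijisi*); -ub when the last vowel of the stem is a back vowel (*narlobo*, *ea*, *mignu*).
*metsapa*: last vowel = /a/, a back vowel → -ub → *metsapaub*.
*fe* — last vowel /e/ (a front vowel) → -ve → *feve*.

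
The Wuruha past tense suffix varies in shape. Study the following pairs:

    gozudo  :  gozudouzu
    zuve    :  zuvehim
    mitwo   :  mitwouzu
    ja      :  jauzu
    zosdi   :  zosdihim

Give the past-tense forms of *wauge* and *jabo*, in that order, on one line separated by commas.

The alternation tracks the last vowel of the stem — -him when the last vowel of the stem is a front vowel (*zuve*, *zosdi*); -uzu when the last vowel of the stem is a back vowel (*gozudo*, *mitwo*, *ja*).
*wauge* — last vowel /e/ (a front vowel) → -him → *waugehim*.
Since the last vowel of *jabo* is /o/ (a back vowel), it takes -uzu, giving *jabouzu*.

waugehim, jabouzu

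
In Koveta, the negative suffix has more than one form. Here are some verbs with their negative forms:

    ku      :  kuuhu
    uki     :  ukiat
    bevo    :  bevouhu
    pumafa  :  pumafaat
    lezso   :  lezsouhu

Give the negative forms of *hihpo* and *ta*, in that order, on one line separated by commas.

The pattern is rounding harmony: -uhu when the last vowel of the stem is a rounded vowel (*ku*, *bevo*, *lezso*); -at when the last vowel of the stem is an unrounded vowel (*uki*, *pumafa*).
*hihpo* — last vowel /o/ (a rounded vowel) → -uhu → *hihpouhu*.
*ta*: last vowel = /a/, an unrounded vowel → -at → *taat*.

hihpouhu, taat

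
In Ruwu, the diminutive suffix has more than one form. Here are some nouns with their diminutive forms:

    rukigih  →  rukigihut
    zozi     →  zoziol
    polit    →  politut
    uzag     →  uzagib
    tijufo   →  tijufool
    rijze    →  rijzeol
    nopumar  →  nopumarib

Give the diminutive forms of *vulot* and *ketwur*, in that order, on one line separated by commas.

vulotut, ketwurib

The pattern is voicing of the final sound: -ut when the stem ends in a voiceless consonant (*rukigih*, *polit*); -ib when the stem ends in a voiced consonant (*uzag*, *nopumar*); -ol when the stem ends in a vowel (*zozi*, *tijufo*, *rijze*).
*vulot*: final sound = /t/, a voiceless consonant → -ut → *vulotut*.
*ketwur*: final sound = /r/, a voiced consonant → -ib → *ketwurib*.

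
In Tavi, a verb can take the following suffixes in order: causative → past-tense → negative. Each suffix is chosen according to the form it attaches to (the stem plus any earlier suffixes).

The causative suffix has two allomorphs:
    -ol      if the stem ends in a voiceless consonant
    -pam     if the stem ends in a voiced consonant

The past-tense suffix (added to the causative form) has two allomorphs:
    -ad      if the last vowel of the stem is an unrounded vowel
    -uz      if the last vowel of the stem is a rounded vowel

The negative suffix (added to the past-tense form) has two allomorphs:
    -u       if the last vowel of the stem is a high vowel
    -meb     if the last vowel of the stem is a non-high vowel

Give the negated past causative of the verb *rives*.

rivesoluzu

*rives* — final consonant /s/ (voiceless) → -ol → *rivesol*.
Since the last vowel of the causative form *rivesol* is /o/ (a rounded vowel), it takes -uz, giving *rivesoluz*.
The last vowel of the past-tense form *rivesoluz* is /u/, which is a high vowel, so the negative suffix is -u, giving *rivesoluzu*.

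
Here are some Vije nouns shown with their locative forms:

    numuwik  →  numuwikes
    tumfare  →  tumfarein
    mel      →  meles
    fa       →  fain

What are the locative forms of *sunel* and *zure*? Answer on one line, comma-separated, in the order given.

suneles, zurein

The pattern is consonant vs. vowel: -es when the stem ends in a consonant (*numuwik*, *mel*); -in when the stem ends in a vowel (*tumfare*, *fa*).
*sunel*: final sound = /l/, a consonant → -es → *suneles*.
*zure* — final sound /e/ (a vowel) → -in → *zurein*.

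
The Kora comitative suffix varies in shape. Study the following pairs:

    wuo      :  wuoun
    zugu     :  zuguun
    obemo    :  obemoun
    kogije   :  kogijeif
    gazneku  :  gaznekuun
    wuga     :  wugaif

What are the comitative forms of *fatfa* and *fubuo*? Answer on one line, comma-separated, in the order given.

The pattern is rounding harmony: -un when the last vowel of the stem is a rounded vowel (*wuo*, *zugu*, *obemo*, *gazneku*); -if when the last vowel of the stem is an unrounded vowel (*kogije*, *wuga*).
Since the last vowel of *fatfa* is /a/ (an unrounded vowel), it takes -if, giving *fatfaif*.
Since the last vowel of *fubuo* is /o/ (a rounded vowel), it takes -un, giving *fubuoun*.

fatfaif, fubuoun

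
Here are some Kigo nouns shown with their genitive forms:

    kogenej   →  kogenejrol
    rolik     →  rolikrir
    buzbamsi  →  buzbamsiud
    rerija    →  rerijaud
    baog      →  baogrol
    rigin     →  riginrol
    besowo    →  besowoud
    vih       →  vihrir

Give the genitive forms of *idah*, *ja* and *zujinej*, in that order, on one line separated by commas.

The suffix is conditioned by the final sound: -rir when the stem ends in a voiceless consonant (*rolik*, *vih*); -rol when the stem ends in a voiced consonant (*kogenej*, *baog*, *rigin*); -ud when the stem ends in a vowel (*buzbamsi*, *rerija*, *besowo*).
*idah*: final sound = /h/, a voiceless consonant → -rir → *idahrir*.
*ja* — final sound /a/ (a vowel) → -ud → *jaud*.
Since the final sound of *zujinej* is /j/ (a voiced consonant), it takes -rol, giving *zujinejrol*.

idahrir, jaud, zujinejrol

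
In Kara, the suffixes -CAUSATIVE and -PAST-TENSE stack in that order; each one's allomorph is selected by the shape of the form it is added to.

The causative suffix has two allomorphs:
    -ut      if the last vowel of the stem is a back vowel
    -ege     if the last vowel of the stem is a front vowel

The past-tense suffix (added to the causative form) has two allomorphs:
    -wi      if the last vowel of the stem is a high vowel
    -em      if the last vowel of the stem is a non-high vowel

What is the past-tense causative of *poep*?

*poep* — last vowel /e/ (a front vowel) → -ege → *poepege*.
The causative form *poepege* — last vowel /e/ (a non-high vowel) → -em → *poepegeem*.

poepegeem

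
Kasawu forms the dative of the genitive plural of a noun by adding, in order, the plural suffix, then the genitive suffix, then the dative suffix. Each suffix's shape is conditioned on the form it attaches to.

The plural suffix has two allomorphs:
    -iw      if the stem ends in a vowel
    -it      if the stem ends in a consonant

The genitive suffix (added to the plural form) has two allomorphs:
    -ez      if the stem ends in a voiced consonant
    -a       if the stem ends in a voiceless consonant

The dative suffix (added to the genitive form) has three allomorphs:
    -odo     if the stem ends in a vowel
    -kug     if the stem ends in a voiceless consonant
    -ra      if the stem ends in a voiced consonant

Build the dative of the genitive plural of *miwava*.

miwavaiwezra

*miwava* — final sound /a/ (a vowel) → -iw → *miwavaiw*.
The plural form *miwavaiw* — final consonant /w/ (voiced) → -ez → *miwavaiwez*.
Since the final sound of the genitive form *miwavaiwez* is /z/ (a voiced consonant), it takes -ra, giving *miwavaiwezra*.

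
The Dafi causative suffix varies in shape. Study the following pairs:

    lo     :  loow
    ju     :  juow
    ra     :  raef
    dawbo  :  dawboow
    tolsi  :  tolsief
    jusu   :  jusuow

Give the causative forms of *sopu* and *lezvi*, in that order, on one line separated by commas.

sopuow, lezvief

Looking at the last vowel of each stem: -ow when the last vowel of the stem is a rounded vowel (*lo*, *ju*, *dawbo*, *jusu*); -ef when the last vowel of the stem is an unrounded vowel (*ra*, *tolsi*).
*sopu*: last vowel = /u/, a rounded vowel → -ow → *sopuow*.
*lezvi*: last vowel = /i/, an unrounded vowel → -ef → *lezvief*.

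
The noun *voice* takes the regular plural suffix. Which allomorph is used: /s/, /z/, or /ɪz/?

/ɪz/

The stem *voice* ends in a sibilant (/s, z, ʃ, ʒ, tʃ, dʒ/).
The plural suffix surfaces as /ɪz/ after sibilants, /s/ after other voiceless consonants, and /z/ after other voiced sounds.
So the plural -s on *voice* is pronounced /ɪz/.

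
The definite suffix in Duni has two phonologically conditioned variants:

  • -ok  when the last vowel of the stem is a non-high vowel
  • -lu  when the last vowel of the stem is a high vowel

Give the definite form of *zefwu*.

zefwulu

*zefwu*: last vowel = /u/, a high vowel → -lu → *zefwulu*.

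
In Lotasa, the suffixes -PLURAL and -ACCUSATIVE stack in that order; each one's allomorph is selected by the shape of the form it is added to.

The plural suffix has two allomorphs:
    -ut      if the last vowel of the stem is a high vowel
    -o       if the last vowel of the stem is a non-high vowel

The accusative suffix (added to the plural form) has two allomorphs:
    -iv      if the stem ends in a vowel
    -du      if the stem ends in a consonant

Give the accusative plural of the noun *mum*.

The last vowel of *mum* is /u/, which is a high vowel, so the plural suffix is -ut, giving *mumut*.
The plural form *mumut*: final sound = /t/, a consonant → -du → *mumutdu*.

mumutdu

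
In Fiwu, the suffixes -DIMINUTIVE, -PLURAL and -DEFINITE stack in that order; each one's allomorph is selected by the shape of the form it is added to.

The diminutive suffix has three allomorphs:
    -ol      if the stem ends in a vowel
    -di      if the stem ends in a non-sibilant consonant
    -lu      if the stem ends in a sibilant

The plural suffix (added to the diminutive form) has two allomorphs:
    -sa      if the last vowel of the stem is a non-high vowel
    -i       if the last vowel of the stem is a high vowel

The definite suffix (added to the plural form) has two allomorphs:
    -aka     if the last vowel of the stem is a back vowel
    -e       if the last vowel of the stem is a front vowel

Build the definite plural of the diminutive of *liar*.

liardiie

The final sound of *liar* is /r/, which is a non-sibilant consonant, so the diminutive suffix is -di, giving *liardi*.
The diminutive form *liardi*: last vowel = /i/, a high vowel → -i → *liardii*.
The last vowel of the plural form *liardii* is /i/, which is a front vowel, so the definite suffix is -e, giving *liardiie*.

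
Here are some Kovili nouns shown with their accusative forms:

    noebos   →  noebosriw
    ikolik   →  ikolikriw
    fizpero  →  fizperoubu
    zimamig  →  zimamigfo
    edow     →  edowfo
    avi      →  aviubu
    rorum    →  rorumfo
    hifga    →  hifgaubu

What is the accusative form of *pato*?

The suffix is conditioned by the final sound: -riw when the stem ends in a voiceless consonant (*noebos*, *ikolik*); -fo when the stem ends in a voiced consonant (*zimamig*, *edow*, *rorum*); -ubu when the stem ends in a vowel (*fizpero*, *avi*, *hifga*).
The final sound of *pato* is /o/, which is a vowel, so the suffix is -ubu, giving *patoubu*.

patoubu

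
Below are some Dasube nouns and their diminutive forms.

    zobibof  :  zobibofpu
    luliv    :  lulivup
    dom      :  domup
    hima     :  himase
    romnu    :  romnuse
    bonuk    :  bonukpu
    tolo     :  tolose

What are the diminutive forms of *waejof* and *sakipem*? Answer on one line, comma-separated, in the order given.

Looking at the final sound of each stem: -pu when the stem ends in a voiceless consonant (*zobibof*, *bonuk*); -up when the stem ends in a voiced consonant (*luliv*, *dom*); -se when the stem ends in a vowel (*hima*, *romnu*, *tolo*).
Since the final sound of *waejof* is /f/ (a voiceless consonant), it takes -pu, giving *waejofpu*.
*sakipem* — final sound /m/ (a voiced consonant) → -up → *sakipemup*.

waejofpu, sakipemup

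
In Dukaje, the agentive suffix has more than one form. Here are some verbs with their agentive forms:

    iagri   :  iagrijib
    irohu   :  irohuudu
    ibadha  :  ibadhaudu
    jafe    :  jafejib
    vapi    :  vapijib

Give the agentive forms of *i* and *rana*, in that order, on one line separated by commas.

The alternation tracks the last vowel of the stem — -jib when the last vowel of the stem is a front vowel (*iagri*, *jafe*, *vapi*); -udu when the last vowel of the stem is a back vowel (*irohu*, *ibadha*).
The last vowel of *i* is /i/, which is a front vowel, so the suffix is -jib, giving *ijib*.
*rana*: last vowel = /a/, a back vowel → -udu → *ranaudu*.

ijib, ranaudu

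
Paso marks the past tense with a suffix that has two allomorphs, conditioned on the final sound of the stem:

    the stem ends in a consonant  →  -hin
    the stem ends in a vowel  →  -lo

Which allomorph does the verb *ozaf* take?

*ozaf* — final sound /f/ (a consonant) → -hin.

-hin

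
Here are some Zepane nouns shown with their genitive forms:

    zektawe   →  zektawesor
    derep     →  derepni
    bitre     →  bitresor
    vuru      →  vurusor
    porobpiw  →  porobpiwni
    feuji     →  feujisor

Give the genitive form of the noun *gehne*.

Looking at the final sound of each stem: -ni when the stem ends in a consonant (*derep*, *porobpiw*); -sor when the stem ends in a vowel (*zektawe*, *bitre*, *vuru*, *feuji*).
Since the final sound of *gehne* is /e/ (a vowel), it takes -sor, giving *gehnesor*.

gehnesor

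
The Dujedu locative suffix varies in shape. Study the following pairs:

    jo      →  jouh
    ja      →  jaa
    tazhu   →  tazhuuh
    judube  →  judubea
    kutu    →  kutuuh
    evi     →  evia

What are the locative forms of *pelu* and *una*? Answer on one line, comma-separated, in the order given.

peluuh, unaa

The alternation tracks the last vowel of the stem — -uh when the last vowel of the stem is a rounded vowel (*jo*, *tazhu*, *kutu*); -a when the last vowel of the stem is an unrounded vowel (*ja*, *judube*, *evi*).
Since the last vowel of *pelu* is /u/ (a rounded vowel), it takes -uh, giving *peluuh*.
*una* — last vowel /a/ (an unrounded vowel) → -a → *unaa*.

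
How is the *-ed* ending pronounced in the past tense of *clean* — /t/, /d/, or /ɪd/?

The stem *clean* ends in a voiced sound other than /d/.
The -ed suffix is realized as /ɪd/ after /t, d/; as /t/ after other voiceless consonants; and as /d/ after other voiced sounds.
So -ed on *clean* is pronounced /d/.

/d/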